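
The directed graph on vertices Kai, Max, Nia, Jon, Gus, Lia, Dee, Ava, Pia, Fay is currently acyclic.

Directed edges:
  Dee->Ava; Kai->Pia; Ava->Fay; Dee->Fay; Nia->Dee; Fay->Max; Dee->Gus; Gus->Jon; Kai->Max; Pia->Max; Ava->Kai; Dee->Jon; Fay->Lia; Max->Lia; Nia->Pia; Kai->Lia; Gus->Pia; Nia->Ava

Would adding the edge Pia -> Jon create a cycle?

No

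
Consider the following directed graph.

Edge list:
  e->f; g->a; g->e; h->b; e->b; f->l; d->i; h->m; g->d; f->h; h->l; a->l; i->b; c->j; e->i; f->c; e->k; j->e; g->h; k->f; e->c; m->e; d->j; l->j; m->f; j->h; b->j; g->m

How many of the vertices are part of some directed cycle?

A vertex is on a directed cycle iff it belongs to a strongly connected component of size ≥ 2 (or has a self-loop).
The vertices on cycles are {b, c, e, f, h, i, j, k, l, m} — 10 in total.

10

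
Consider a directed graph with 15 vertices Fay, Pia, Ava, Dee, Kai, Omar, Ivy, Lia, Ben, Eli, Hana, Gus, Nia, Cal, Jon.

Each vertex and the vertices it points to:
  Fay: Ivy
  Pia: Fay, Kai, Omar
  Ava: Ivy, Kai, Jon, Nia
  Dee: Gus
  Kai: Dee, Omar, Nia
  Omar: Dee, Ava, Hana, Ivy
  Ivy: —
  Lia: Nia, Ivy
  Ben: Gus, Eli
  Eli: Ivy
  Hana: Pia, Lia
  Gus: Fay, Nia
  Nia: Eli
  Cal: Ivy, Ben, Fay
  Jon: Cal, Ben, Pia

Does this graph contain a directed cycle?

Yes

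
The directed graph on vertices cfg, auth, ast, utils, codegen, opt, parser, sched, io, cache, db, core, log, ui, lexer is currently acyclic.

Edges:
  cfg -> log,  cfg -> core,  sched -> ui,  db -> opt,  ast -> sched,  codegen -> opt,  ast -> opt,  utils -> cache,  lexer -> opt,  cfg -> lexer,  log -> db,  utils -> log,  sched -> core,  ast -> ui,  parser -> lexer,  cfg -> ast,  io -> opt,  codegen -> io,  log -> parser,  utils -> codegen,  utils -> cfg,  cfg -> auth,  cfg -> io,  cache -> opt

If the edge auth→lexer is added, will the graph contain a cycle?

No

Adding auth→lexer creates a cycle iff lexer can already reach auth.
Explore from lexer: no path reaches auth. The graph stays acyclic.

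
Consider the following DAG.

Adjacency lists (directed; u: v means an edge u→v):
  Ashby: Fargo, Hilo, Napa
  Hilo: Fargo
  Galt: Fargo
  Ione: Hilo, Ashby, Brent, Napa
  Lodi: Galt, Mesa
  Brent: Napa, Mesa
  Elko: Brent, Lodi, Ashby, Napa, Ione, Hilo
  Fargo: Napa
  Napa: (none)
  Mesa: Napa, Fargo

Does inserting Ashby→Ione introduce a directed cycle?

Yes

Adding Ashby→Ione creates a cycle iff Ione can already reach Ashby.
Path from Ione: Ione → Ashby.
So Ione → … → Ashby → Ione is a cycle.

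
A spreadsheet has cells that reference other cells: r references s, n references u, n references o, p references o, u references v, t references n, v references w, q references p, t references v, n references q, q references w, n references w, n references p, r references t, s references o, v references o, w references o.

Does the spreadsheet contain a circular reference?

No

DFS with white/gray/black marking, starting from n:
n gray
  o gray
  o black
  p gray
    p→o: o black — skip
  p black
  u gray
    v gray
      v→o: o black — skip
      w gray
        w→o: o black — skip
      w black
    v black
  u black
  n→w: w black — skip
  q gray
    q→w: w black — skip
    q→p: p black — skip
  q black
n black
r gray
  s gray
    s→o: o black — skip
  s black
  t gray
    t→n: n black — skip
    t→v: v black — skip
  t black
r black
Every edge goes to a white or black vertex — no back edge, so the graph is acyclic.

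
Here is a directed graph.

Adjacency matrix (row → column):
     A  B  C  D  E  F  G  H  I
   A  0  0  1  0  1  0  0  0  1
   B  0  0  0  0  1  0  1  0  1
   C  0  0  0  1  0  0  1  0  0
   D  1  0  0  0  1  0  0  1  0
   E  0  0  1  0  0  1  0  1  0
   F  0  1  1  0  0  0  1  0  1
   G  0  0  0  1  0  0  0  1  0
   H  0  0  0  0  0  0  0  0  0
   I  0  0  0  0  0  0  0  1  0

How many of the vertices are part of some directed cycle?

A vertex is on a directed cycle iff it belongs to a strongly connected component of size ≥ 2 (or has a self-loop).
The vertices on cycles are {A, B, C, D, E, F, G} — 7 in total.

7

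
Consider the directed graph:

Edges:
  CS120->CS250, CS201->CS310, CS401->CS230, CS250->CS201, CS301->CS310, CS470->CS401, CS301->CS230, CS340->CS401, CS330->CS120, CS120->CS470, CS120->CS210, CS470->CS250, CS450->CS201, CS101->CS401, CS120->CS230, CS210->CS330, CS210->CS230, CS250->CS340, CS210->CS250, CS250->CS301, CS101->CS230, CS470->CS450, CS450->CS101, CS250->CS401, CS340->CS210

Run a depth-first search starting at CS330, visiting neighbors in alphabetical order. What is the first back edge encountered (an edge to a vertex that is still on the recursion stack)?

DFS from CS330 (visiting neighbors in alphabetical order); mark gray on enter, black on exit:
CS330 gray
  CS120 gray
    CS210 gray
      CS230 gray
      CS230 black
      CS250 gray
        CS201 gray
          CS310 gray
          CS310 black
        CS201 black
        CS301 gray
          CS301→CS230: CS230 black — skip
          CS301→CS310: CS310 black — skip
        CS301 black
        CS340 gray
          CS340→CS210: CS210 is gray → back edge
First back edge: CS340 → CS210.

CS340->CS210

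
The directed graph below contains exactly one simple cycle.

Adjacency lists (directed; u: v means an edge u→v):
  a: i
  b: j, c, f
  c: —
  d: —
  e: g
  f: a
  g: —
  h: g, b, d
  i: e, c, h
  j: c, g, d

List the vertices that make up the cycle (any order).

DFS with gray/black marking from i:
i gray
  e gray
    g gray
    g black
  e black
  c gray
  c black
  h gray
    h→g: g black — skip
    b gray
      j gray
        j→c: c black — skip
        j→g: g black — skip
        d gray
        d black
      j black
      b→c: c black — skip
      f gray
        a gray
          a→i: i is gray → back edge
Back edge closes the cycle i → h → b → f → a → i; its vertices are {a, b, f, h, i}.

a, b, f, h, i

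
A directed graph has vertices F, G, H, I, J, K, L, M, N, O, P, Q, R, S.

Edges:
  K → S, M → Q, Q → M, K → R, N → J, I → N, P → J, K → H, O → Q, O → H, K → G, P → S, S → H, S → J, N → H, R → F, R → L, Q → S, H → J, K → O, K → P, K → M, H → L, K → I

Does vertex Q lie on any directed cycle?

Yes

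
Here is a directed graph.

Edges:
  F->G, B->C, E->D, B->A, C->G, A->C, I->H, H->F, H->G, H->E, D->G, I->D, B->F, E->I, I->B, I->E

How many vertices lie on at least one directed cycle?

3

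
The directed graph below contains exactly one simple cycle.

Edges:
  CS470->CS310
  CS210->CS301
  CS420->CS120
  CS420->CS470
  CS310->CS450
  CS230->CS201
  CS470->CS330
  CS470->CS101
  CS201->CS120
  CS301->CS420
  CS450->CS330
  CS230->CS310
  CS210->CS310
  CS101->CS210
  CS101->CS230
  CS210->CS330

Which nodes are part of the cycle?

DFS with gray/black marking from CS470:
CS470 gray
  CS310 gray
    CS450 gray
      CS330 gray
      CS330 black
    CS450 black
  CS310 black
  CS101 gray
    CS230 gray
      CS230→CS310: CS310 black — skip
      CS201 gray
        CS120 gray
        CS120 black
      CS201 black
    CS230 black
    CS210 gray
      CS210→CS310: CS310 black — skip
      CS301 gray
        CS420 gray
          CS420→CS120: CS120 black — skip
          CS420→CS470: CS470 is gray → back edge
Back edge closes the cycle CS470 → CS101 → CS210 → CS301 → CS420 → CS470; its vertices are {CS101, CS210, CS301, CS420, CS470}.

CS101, CS210, CS301, CS420, CS470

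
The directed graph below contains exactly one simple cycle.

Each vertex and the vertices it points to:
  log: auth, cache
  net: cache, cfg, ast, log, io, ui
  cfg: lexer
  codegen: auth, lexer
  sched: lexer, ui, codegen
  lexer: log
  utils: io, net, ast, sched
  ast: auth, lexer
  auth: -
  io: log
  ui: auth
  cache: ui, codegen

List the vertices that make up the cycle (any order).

DFS with gray/black marking from cache:
cache gray
  ui gray
    auth gray
    auth black
  ui black
  codegen gray
    codegen→auth: auth black — skip
    lexer gray
      log gray
        log→auth: auth black — skip
        log→cache: cache is gray → back edge
Back edge closes the cycle cache → codegen → lexer → log → cache; its vertices are {log, cache, lexer, codegen}.

log, cache, lexer, codegen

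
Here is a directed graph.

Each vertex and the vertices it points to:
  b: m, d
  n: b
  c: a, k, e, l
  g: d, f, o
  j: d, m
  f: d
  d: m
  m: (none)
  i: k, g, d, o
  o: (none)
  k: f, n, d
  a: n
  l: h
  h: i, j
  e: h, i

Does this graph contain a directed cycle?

DFS with white/gray/black marking, starting from d:
d gray
  m gray
  m black
d black
b gray
  b→m: m black — skip
  b→d: d black — skip
b black
n gray
  n→b: b black — skip
n black
c gray
  a gray
    a→n: n black — skip
  a black
  k gray
    f gray
      f→d: d black — skip
    f black
    k→n: n black — skip
    k→d: d black — skip
  k black
  e gray
    h gray
      i gray
        i→k: k black — skip
        g gray
          g→d: d black — skip
          g→f: f black — skip
          o gray
          o black
        g black
        i→d: d black — skip
        i→o: o black — skip
      i black
      j gray
        j→d: d black — skip
        j→m: m black — skip
      j black
    h black
    e→i: i black — skip
  e black
  l gray
    l→h: h black — skip
  l black
c black
Every edge goes to a white or black vertex — no back edge, so the graph is acyclic.

No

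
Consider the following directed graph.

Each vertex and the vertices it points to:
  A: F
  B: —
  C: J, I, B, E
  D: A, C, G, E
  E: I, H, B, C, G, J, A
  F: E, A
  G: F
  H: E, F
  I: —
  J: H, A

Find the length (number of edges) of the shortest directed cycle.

2

For each vertex v, BFS finds the shortest path from v back to v.
The shortest such closed walk is E → H → E, length 2.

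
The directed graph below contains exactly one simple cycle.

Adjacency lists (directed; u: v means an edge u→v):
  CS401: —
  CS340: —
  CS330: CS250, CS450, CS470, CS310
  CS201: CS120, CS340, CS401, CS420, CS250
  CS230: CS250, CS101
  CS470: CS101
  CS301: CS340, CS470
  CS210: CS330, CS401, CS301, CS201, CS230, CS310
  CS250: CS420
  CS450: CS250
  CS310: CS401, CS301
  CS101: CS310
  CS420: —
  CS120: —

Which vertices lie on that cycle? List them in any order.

DFS with gray/black marking from CS301:
CS301 gray
  CS340 gray
  CS340 black
  CS470 gray
    CS101 gray
      CS310 gray
        CS401 gray
        CS401 black
        CS310→CS301: CS301 is gray → back edge
Back edge closes the cycle CS301 → CS470 → CS101 → CS310 → CS301; its vertices are {CS101, CS301, CS310, CS470}.

CS101, CS301, CS310, CS470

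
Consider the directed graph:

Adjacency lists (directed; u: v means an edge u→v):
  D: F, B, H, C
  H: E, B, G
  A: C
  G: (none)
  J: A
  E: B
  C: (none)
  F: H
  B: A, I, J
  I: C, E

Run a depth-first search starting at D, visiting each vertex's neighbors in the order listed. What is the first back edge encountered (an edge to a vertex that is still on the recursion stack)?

I→E

DFS from D (visiting each vertex's neighbors in the order listed); mark gray on enter, black on exit:
D gray
  F gray
    H gray
      E gray
        B gray
          A gray
            C gray
            C black
          A black
          I gray
            I→C: C black — skip
            I→E: E is gray → back edge
First back edge: I → E.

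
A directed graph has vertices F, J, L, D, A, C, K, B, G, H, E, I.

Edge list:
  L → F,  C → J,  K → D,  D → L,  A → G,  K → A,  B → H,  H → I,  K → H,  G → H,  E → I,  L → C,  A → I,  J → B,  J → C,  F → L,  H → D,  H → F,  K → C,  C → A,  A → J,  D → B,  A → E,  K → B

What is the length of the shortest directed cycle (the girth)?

2

For each vertex v, BFS finds the shortest path from v back to v.
The shortest such closed walk is J → C → J, length 2.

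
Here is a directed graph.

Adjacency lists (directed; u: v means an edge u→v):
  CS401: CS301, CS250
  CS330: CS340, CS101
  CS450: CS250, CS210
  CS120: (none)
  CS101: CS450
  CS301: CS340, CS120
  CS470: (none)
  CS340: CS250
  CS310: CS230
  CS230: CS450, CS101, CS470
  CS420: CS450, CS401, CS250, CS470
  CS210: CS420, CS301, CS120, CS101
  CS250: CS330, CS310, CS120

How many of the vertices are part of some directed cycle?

A vertex is on a directed cycle iff it belongs to a strongly connected component of size ≥ 2 (or has a self-loop).
The vertices on cycles are {CS101, CS210, CS230, CS250, CS301, CS310, CS330, CS340, CS401, CS420, CS450} — 11 in total.

11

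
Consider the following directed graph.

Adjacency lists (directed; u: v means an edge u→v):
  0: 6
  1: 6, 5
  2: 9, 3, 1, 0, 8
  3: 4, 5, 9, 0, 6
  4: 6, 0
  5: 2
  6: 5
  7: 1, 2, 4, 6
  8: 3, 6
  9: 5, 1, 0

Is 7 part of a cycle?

7 lies on a cycle iff there is a path from 7 back to itself.
Exploring from 7, it never reaches itself; equivalently, its strongly connected component is a singleton.

No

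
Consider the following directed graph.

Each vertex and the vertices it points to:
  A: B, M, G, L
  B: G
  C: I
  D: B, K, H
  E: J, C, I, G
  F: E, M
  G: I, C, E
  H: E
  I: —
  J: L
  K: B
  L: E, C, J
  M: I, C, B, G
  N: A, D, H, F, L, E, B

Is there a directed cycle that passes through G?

G is on a cycle iff G can reach itself via ≥1 edge.
G → E → G — yes.

Yes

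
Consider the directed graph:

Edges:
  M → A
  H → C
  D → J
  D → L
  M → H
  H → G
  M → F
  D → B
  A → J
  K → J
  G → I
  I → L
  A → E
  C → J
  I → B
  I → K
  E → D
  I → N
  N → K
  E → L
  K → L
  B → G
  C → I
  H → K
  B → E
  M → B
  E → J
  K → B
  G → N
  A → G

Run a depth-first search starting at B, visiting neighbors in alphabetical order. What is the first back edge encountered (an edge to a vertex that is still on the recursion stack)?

DFS from B (visiting neighbors in alphabetical order); mark gray on enter, black on exit:
B gray
  E gray
    D gray
      D→B: B is gray → back edge
First back edge: D → B.

D->B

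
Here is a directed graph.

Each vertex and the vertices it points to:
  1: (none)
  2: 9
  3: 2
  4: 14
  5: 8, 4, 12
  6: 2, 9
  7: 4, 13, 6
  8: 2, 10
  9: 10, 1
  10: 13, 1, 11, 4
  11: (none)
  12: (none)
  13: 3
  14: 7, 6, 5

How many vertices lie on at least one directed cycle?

A vertex is on a directed cycle iff it belongs to a strongly connected component of size ≥ 2 (or has a self-loop).
The vertices on cycles are {2, 3, 4, 5, 6, 7, 8, 9, 10, 13, 14} — 11 in total.

11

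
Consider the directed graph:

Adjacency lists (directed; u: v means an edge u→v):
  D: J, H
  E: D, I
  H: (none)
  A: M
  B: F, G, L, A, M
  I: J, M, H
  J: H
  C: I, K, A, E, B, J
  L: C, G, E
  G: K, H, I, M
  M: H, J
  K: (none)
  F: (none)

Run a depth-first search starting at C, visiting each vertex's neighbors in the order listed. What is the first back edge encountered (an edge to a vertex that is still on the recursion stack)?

L->C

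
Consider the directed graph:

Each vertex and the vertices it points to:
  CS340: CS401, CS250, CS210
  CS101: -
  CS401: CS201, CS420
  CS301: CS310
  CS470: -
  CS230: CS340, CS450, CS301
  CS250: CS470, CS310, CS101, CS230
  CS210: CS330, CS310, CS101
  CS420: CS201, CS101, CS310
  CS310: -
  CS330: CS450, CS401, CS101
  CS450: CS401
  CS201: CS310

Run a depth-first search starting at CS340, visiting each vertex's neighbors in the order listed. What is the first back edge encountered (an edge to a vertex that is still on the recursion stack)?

CS230->CS340

DFS from CS340 (visiting each vertex's neighbors in the order listed); mark gray on enter, black on exit:
CS340 gray
  CS401 gray
    CS201 gray
      CS310 gray
      CS310 black
    CS201 black
    CS420 gray
      CS420→CS201: CS201 black — skip
      CS101 gray
      CS101 black
      CS420→CS310: CS310 black — skip
    CS420 black
  CS401 black
  CS250 gray
    CS470 gray
    CS470 black
    CS250→CS310: CS310 black — skip
    CS250→CS101: CS101 black — skip
    CS230 gray
      CS230→CS340: CS340 is gray → back edge
First back edge: CS230 → CS340.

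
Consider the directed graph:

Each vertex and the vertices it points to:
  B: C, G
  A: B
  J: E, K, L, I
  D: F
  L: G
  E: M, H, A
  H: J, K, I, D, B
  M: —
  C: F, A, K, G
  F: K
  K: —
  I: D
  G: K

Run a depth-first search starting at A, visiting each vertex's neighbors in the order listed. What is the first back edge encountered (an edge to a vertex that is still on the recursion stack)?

C→A

DFS from A (visiting each vertex's neighbors in the order listed); mark gray on enter, black on exit:
A gray
  B gray
    C gray
      F gray
        K gray
        K black
      F black
      C→A: A is gray → back edge
First back edge: C → A.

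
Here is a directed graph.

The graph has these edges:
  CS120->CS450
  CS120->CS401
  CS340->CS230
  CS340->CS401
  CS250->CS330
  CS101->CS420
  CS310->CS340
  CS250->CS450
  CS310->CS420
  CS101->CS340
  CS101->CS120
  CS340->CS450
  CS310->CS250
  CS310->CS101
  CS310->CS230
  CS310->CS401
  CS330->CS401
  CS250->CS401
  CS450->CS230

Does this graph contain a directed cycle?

DFS with white/gray/black marking, starting from CS450:
CS450 gray
  CS230 gray
  CS230 black
CS450 black
CS101 gray
  CS340 gray
    CS401 gray
    CS401 black
    CS340→CS230: CS230 black — skip
    CS340→CS450: CS450 black — skip
  CS340 black
  CS120 gray
    CS120→CS401: CS401 black — skip
    CS120→CS450: CS450 black — skip
  CS120 black
  CS420 gray
  CS420 black
CS101 black
CS310 gray
  CS310→CS340: CS340 black — skip
  CS310→CS401: CS401 black — skip
  CS310→CS230: CS230 black — skip
  CS250 gray
    CS250→CS401: CS401 black — skip
    CS250→CS450: CS450 black — skip
    CS330 gray
      CS330→CS401: CS401 black — skip
    CS330 black
  CS250 black
  CS310→CS101: CS101 black — skip
  CS310→CS420: CS420 black — skip
CS310 black
Every edge goes to a white or black vertex — no back edge, so the graph is acyclic.

No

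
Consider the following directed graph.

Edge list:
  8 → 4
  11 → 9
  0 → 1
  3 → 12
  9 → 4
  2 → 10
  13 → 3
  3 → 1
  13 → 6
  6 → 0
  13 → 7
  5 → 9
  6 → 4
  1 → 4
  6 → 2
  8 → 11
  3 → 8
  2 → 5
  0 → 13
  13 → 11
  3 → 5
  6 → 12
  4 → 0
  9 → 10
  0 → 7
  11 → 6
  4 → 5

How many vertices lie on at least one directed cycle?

11

A vertex is on a directed cycle iff it belongs to a strongly connected component of size ≥ 2 (or has a self-loop).
The vertices on cycles are {0, 1, 2, 3, 4, 5, 6, 8, 9, 11, 13} — 11 in total.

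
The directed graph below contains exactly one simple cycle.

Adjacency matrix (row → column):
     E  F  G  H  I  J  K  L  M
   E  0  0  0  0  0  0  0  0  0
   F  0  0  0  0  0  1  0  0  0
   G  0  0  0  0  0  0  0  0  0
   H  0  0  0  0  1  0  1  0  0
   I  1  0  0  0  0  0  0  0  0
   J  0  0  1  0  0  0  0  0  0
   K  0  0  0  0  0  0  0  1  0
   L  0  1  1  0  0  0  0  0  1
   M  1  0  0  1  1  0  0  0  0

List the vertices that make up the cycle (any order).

H, K, L, M

DFS with gray/black marking from L:
L gray
  G gray
  G black
  F gray
    J gray
      J→G: G black — skip
    J black
  F black
  M gray
    I gray
      E gray
      E black
    I black
    M→E: E black — skip
    H gray
      H→I: I black — skip
      K gray
        K→L: L is gray → back edge
Back edge closes the cycle L → M → H → K → L; its vertices are {H, K, L, M}.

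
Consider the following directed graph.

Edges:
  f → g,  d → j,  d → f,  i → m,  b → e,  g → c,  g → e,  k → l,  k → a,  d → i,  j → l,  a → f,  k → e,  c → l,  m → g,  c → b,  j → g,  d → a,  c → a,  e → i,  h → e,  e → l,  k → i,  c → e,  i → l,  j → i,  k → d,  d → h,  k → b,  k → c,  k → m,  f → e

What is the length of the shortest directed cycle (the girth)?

For each vertex v, BFS finds the shortest path from v back to v.
The shortest such closed walk is c → a → f → g → c, length 4.

4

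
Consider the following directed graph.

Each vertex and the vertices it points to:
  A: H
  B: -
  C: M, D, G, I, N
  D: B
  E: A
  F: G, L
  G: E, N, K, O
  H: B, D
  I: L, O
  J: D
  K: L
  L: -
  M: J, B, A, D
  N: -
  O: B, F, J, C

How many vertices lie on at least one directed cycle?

A vertex is on a directed cycle iff it belongs to a strongly connected component of size ≥ 2 (or has a self-loop).
The vertices on cycles are {C, F, G, I, O} — 5 in total.

5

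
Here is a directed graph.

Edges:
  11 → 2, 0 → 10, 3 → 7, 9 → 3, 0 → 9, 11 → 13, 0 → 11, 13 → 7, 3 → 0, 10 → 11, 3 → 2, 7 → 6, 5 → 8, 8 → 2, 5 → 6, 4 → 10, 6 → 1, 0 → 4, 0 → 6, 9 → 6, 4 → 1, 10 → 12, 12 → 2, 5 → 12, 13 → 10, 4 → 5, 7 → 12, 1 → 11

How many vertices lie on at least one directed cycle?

9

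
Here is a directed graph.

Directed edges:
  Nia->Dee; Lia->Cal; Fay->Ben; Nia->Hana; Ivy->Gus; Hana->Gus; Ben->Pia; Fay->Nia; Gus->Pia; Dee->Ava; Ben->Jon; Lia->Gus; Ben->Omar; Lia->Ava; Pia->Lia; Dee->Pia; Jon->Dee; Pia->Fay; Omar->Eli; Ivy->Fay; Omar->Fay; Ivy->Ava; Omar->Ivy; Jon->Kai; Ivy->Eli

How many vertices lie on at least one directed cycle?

A vertex is on a directed cycle iff it belongs to a strongly connected component of size ≥ 2 (or has a self-loop).
The vertices on cycles are {Ben, Dee, Fay, Gus, Ivy, Jon, Lia, Nia, Pia, Hana, Omar} — 11 in total.

11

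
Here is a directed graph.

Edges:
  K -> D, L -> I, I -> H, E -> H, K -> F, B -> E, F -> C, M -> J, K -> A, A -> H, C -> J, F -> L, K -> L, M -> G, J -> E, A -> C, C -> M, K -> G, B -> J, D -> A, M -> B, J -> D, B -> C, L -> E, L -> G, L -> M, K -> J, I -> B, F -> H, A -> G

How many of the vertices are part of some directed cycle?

A vertex is on a directed cycle iff it belongs to a strongly connected component of size ≥ 2 (or has a self-loop).
The vertices on cycles are {A, B, C, D, J, M} — 6 in total.

6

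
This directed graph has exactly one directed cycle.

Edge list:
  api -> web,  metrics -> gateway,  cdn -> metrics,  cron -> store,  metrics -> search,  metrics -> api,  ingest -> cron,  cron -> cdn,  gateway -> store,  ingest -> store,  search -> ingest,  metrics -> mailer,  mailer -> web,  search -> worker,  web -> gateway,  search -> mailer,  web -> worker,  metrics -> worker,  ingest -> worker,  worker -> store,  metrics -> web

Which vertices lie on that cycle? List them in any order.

DFS with gray/black marking from cdn:
cdn gray
  metrics gray
    worker gray
      store gray
      store black
    worker black
    mailer gray
      web gray
        gateway gray
          gateway→store: store black — skip
        gateway black
        web→worker: worker black — skip
      web black
    mailer black
    search gray
      search→worker: worker black — skip
      search→mailer: mailer black — skip
      ingest gray
        cron gray
          cron→cdn: cdn is gray → back edge
Back edge closes the cycle cdn → metrics → search → ingest → cron → cdn; its vertices are {cdn, cron, ingest, search, metrics}.

cdn, cron, ingest, search, metrics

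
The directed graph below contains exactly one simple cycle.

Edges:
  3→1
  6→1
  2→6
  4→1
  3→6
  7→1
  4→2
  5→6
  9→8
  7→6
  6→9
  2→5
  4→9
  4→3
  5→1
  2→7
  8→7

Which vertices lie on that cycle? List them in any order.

6, 7, 8, 9

DFS with gray/black marking from 9:
9 gray
  8 gray
    7 gray
      1 gray
      1 black
      6 gray
        6→9: 9 is gray → back edge
Back edge closes the cycle 9 → 8 → 7 → 6 → 9; its vertices are {6, 7, 8, 9}.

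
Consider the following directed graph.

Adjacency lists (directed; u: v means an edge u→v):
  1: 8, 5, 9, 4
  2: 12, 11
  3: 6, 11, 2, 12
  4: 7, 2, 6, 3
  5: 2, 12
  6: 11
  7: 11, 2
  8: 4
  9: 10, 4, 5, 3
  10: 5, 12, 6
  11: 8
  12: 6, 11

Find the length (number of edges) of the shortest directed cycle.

For each vertex v, BFS finds the shortest path from v back to v.
The shortest such closed walk is 8 → 4 → 3 → 11 → 8, length 4.

4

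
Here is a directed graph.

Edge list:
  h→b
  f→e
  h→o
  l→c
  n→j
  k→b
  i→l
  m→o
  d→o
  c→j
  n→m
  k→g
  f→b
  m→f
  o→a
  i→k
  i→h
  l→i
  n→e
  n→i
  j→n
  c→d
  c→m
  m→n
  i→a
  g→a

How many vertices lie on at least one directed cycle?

6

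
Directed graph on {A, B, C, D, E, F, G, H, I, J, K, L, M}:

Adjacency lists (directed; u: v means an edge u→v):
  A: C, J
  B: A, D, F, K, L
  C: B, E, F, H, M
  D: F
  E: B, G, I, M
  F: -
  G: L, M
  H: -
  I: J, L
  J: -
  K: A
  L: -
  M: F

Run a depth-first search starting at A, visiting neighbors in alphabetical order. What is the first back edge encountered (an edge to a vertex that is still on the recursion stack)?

DFS from A (visiting neighbors in alphabetical order); mark gray on enter, black on exit:
A gray
  C gray
    B gray
      B→A: A is gray → back edge
First back edge: B → A.

B->A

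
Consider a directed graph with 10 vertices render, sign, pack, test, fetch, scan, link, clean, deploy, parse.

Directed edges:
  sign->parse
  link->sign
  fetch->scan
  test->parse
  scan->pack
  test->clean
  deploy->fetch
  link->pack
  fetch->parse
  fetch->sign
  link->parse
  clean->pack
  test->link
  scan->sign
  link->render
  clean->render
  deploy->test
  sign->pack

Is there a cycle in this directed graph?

DFS with white/gray/black marking, starting from fetch:
fetch gray
  sign gray
    parse gray
    parse black
    pack gray
    pack black
  sign black
  fetch→parse: parse black — skip
  scan gray
    scan→sign: sign black — skip
    scan→pack: pack black — skip
  scan black
fetch black
render gray
render black
test gray
  link gray
    link→pack: pack black — skip
    link→parse: parse black — skip
    link→render: render black — skip
    link→sign: sign black — skip
  link black
  test→parse: parse black — skip
  clean gray
    clean→render: render black — skip
    clean→pack: pack black — skip
  clean black
test black
deploy gray
  deploy→fetch: fetch black — skip
  deploy→test: test black — skip
deploy black
Every edge goes to a white or black vertex — no back edge, so the graph is acyclic.

No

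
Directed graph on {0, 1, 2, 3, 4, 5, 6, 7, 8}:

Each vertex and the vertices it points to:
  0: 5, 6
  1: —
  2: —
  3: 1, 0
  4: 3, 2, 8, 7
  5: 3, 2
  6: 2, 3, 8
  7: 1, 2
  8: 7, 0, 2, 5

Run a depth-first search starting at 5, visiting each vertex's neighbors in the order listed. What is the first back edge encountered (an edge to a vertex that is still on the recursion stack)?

0→5

DFS from 5 (visiting each vertex's neighbors in the order listed); mark gray on enter, black on exit:
5 gray
  3 gray
    1 gray
    1 black
    0 gray
      0→5: 5 is gray → back edge
First back edge: 0 → 5.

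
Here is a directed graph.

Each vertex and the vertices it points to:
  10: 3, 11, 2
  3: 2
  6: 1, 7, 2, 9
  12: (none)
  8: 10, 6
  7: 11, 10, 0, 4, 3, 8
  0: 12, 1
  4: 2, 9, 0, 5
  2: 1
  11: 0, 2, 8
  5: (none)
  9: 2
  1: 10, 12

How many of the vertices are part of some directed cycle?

A vertex is on a directed cycle iff it belongs to a strongly connected component of size ≥ 2 (or has a self-loop).
The vertices on cycles are {0, 1, 2, 3, 4, 6, 7, 8, 9, 10, 11} — 11 in total.

11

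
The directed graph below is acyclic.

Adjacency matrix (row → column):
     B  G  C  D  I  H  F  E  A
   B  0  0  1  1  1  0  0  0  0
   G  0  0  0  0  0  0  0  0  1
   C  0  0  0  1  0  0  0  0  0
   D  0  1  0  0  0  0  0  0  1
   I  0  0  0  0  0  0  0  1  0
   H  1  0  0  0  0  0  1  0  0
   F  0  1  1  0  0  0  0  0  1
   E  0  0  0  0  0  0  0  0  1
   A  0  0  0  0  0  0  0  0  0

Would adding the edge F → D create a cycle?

No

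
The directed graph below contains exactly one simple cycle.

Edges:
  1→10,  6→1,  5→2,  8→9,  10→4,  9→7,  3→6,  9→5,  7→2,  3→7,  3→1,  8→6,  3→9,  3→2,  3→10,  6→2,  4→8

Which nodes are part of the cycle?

1, 4, 6, 8, 10

DFS with gray/black marking from 1:
1 gray
  10 gray
    4 gray
      8 gray
        9 gray
          5 gray
            2 gray
            2 black
          5 black
          7 gray
            7→2: 2 black — skip
          7 black
        9 black
        6 gray
          6→2: 2 black — skip
          6→1: 1 is gray → back edge
Back edge closes the cycle 1 → 10 → 4 → 8 → 6 → 1; its vertices are {1, 4, 6, 8, 10}.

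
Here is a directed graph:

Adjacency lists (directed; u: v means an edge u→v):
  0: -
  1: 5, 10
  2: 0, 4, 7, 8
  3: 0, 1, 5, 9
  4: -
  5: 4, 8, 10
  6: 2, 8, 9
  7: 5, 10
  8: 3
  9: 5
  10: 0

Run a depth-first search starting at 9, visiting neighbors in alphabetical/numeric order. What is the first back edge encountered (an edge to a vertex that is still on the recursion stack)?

1->5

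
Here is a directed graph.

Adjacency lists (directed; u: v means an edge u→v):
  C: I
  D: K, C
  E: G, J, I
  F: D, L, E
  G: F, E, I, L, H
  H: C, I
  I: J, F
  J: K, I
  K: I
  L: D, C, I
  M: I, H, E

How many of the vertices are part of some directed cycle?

10

A vertex is on a directed cycle iff it belongs to a strongly connected component of size ≥ 2 (or has a self-loop).
The vertices on cycles are {C, D, E, F, G, H, I, J, K, L} — 10 in total.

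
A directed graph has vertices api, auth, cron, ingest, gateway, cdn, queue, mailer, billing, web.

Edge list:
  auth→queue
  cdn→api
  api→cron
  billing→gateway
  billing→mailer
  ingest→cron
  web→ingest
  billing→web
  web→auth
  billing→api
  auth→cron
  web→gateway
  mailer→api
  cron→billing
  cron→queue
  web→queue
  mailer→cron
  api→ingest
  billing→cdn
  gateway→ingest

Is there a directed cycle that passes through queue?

No

queue lies on a cycle iff there is a path from queue back to itself.
Exploring from queue, it never reaches itself; equivalently, its strongly connected component is a singleton.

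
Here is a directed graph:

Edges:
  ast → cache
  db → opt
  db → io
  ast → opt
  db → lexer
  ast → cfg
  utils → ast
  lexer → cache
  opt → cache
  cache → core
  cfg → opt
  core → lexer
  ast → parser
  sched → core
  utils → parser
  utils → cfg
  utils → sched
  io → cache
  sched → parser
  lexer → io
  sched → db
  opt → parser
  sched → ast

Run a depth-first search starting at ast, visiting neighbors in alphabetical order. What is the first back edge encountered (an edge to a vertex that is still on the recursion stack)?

lexer->cache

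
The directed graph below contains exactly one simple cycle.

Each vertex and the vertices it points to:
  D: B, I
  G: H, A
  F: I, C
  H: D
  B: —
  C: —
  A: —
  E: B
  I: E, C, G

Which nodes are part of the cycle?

D, G, H, I

DFS with gray/black marking from I:
I gray
  E gray
    B gray
    B black
  E black
  C gray
  C black
  G gray
    H gray
      D gray
        D→B: B black — skip
        D→I: I is gray → back edge
Back edge closes the cycle I → G → H → D → I; its vertices are {D, G, H, I}.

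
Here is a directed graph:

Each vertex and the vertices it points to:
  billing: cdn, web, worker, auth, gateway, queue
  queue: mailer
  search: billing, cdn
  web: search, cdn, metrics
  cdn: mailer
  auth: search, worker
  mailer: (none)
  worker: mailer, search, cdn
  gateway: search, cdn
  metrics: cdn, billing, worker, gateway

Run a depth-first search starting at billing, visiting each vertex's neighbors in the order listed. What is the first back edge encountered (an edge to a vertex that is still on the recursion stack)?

search→billing

DFS from billing (visiting each vertex's neighbors in the order listed); mark gray on enter, black on exit:
billing gray
  cdn gray
    mailer gray
    mailer black
  cdn black
  web gray
    search gray
      search→billing: billing is gray → back edge
First back edge: search → billing.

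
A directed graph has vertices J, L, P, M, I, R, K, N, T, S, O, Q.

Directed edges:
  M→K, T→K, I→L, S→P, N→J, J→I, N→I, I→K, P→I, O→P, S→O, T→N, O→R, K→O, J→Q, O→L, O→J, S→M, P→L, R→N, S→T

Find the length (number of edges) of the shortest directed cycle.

4

For each vertex v, BFS finds the shortest path from v back to v.
The shortest such closed walk is O → P → I → K → O, length 4.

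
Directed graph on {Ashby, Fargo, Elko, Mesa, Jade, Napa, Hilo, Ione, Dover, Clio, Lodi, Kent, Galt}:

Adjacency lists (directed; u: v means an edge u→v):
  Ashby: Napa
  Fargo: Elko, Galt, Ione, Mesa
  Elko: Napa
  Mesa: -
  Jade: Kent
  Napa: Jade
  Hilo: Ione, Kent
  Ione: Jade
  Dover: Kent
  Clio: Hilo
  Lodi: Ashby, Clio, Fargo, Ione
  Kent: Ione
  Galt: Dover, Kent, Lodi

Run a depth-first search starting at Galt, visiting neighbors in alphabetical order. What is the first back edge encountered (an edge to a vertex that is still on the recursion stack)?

DFS from Galt (visiting neighbors in alphabetical order); mark gray on enter, black on exit:
Galt gray
  Dover gray
    Kent gray
      Ione gray
        Jade gray
          Jade→Kent: Kent is gray → back edge
First back edge: Jade → Kent.

Jade→Kent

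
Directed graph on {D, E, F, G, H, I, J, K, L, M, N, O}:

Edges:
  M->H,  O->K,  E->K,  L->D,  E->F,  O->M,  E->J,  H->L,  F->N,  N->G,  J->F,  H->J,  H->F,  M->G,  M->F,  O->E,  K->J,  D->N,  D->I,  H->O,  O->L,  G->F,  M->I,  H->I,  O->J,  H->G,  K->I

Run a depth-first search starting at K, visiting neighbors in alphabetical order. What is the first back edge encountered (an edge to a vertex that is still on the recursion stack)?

DFS from K (visiting neighbors in alphabetical order); mark gray on enter, black on exit:
K gray
  I gray
  I black
  J gray
    F gray
      N gray
        G gray
          G→F: F is gray → back edge
First back edge: G → F.

G->F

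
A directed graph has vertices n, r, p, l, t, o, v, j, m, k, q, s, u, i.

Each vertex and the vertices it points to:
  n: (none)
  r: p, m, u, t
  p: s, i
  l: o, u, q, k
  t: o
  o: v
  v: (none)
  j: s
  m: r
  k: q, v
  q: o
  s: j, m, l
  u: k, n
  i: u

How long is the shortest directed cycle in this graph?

2

For each vertex v, BFS finds the shortest path from v back to v.
The shortest such closed walk is s → j → s, length 2.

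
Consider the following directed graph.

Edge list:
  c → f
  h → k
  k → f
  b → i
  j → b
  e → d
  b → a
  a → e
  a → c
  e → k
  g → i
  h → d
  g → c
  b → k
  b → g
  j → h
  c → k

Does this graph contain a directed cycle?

No

DFS with white/gray/black marking, starting from g:
g gray
  i gray
  i black
  c gray
    k gray
      f gray
      f black
    k black
    c→f: f black — skip
  c black
g black
a gray
  a→c: c black — skip
  e gray
    e→k: k black — skip
    d gray
    d black
  e black
a black
b gray
  b→i: i black — skip
  b→g: g black — skip
  b→a: a black — skip
  b→k: k black — skip
b black
h gray
  h→k: k black — skip
  h→d: d black — skip
h black
j gray
  j→b: b black — skip
  j→h: h black — skip
j black
Every edge goes to a white or black vertex — no back edge, so the graph is acyclic.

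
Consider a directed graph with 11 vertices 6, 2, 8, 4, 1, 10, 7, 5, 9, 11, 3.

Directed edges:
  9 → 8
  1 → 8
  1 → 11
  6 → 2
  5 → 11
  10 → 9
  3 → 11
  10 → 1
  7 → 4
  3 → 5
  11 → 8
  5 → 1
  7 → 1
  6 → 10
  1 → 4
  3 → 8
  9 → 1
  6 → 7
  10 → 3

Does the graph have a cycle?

DFS with white/gray/black marking, starting from 1:
1 gray
  4 gray
  4 black
  11 gray
    8 gray
    8 black
  11 black
  1→8: 8 black — skip
1 black
6 gray
  7 gray
    7→4: 4 black — skip
    7→1: 1 black — skip
  7 black
  10 gray
    10→1: 1 black — skip
    3 gray
      3→8: 8 black — skip
      3→11: 11 black — skip
      5 gray
        5→1: 1 black — skip
        5→11: 11 black — skip
      5 black
    3 black
    9 gray
      9→1: 1 black — skip
      9→8: 8 black — skip
    9 black
  10 black
  2 gray
  2 black
6 black
Every edge goes to a white or black vertex — no back edge, so the graph is acyclic.

No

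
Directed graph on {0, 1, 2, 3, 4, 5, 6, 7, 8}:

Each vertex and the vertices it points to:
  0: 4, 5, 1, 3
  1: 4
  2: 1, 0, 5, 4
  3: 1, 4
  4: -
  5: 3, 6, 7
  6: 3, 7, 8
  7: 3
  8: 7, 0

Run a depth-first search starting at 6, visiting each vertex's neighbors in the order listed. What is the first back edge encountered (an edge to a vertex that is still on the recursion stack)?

5→6

DFS from 6 (visiting each vertex's neighbors in the order listed); mark gray on enter, black on exit:
6 gray
  3 gray
    1 gray
      4 gray
      4 black
    1 black
    3→4: 4 black — skip
  3 black
  7 gray
    7→3: 3 black — skip
  7 black
  8 gray
    8→7: 7 black — skip
    0 gray
      0→4: 4 black — skip
      5 gray
        5→3: 3 black — skip
        5→6: 6 is gray → back edge
First back edge: 5 → 6.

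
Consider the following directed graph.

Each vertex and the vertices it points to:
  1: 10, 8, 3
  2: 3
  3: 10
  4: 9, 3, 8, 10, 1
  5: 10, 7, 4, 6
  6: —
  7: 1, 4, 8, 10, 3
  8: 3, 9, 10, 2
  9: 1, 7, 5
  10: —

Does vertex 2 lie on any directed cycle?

2 lies on a cycle iff there is a path from 2 back to itself.
Exploring from 2, it never reaches itself; equivalently, its strongly connected component is a singleton.

No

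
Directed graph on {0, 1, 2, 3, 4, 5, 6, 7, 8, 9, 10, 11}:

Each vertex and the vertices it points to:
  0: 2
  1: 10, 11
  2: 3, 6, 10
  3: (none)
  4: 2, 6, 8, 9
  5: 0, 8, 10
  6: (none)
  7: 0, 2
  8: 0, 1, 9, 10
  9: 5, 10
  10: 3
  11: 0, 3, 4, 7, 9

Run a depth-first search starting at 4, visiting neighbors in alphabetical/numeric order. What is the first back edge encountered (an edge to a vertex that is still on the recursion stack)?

DFS from 4 (visiting neighbors in alphabetical/numeric order); mark gray on enter, black on exit:
4 gray
  2 gray
    3 gray
    3 black
    6 gray
    6 black
    10 gray
      10→3: 3 black — skip
    10 black
  2 black
  4→6: 6 black — skip
  8 gray
    0 gray
      0→2: 2 black — skip
    0 black
    1 gray
      1→10: 10 black — skip
      11 gray
        11→0: 0 black — skip
        11→3: 3 black — skip
        11→4: 4 is gray → back edge
First back edge: 11 → 4.

11→4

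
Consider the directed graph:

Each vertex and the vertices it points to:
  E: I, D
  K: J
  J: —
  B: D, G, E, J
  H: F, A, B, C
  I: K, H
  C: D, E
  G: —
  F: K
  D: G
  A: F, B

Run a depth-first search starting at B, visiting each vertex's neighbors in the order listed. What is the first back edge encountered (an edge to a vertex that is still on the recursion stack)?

DFS from B (visiting each vertex's neighbors in the order listed); mark gray on enter, black on exit:
B gray
  D gray
    G gray
    G black
  D black
  B→G: G black — skip
  E gray
    I gray
      K gray
        J gray
        J black
      K black
      H gray
        F gray
          F→K: K black — skip
        F black
        A gray
          A→F: F black — skip
          A→B: B is gray → back edge
First back edge: A → B.

A→B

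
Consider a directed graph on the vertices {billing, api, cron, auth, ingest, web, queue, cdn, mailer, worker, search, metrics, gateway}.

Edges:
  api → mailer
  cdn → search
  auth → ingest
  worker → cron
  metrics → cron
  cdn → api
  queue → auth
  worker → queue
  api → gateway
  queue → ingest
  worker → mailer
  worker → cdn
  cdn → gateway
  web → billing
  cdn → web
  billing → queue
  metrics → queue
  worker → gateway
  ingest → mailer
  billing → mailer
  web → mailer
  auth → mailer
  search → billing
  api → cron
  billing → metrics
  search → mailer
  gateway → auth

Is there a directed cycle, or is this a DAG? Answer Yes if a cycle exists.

DFS with white/gray/black marking, starting from auth:
auth gray
  ingest gray
    mailer gray
    mailer black
  ingest black
  auth→mailer: mailer black — skip
auth black
billing gray
  metrics gray
    cron gray
    cron black
    queue gray
      queue→ingest: ingest black — skip
      queue→auth: auth black — skip
    queue black
  metrics black
  billing→mailer: mailer black — skip
  billing→queue: queue black — skip
billing black
api gray
  gateway gray
    gateway→auth: auth black — skip
  gateway black
  api→cron: cron black — skip
  api→mailer: mailer black — skip
api black
web gray
  web→mailer: mailer black — skip
  web→billing: billing black — skip
web black
cdn gray
  cdn→web: web black — skip
  search gray
    search→mailer: mailer black — skip
    search→billing: billing black — skip
  search black
  cdn→api: api black — skip
  cdn→gateway: gateway black — skip
cdn black
worker gray
  worker→gateway: gateway black — skip
  worker→cron: cron black — skip
  worker→cdn: cdn black — skip
  worker→queue: queue black — skip
  worker→mailer: mailer black — skip
worker black
Every edge goes to a white or black vertex — no back edge, so the graph is acyclic.

No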